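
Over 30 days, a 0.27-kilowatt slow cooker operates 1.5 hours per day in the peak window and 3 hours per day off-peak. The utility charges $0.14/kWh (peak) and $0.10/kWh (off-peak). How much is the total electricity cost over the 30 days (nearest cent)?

$4.13

Peak energy = 0.27 kW × 1.5 h × 30 = 12.15 kWh
Off-peak energy = 0.27 kW × 3 h × 30 = 24.3 kWh
Cost = 12.15 × $0.14 + 24.3 × $0.10 = $1.701 + $2.43 = $4.13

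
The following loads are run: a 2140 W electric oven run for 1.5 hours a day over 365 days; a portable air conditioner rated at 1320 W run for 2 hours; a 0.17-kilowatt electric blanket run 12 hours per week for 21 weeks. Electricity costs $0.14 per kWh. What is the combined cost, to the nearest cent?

$170.40

electric oven: Runtime = 1.5 h/day × 365 days = 547.5 h
electric oven: 2.14 kW × 547.5 h = 1171.65 kWh
portable air conditioner: 1.32 kW × 2 h = 2.64 kWh
electric blanket: Runtime = 12 h/week × 21 weeks = 252 h
electric blanket: 0.17 kW × 252 h = 42.84 kWh
Total energy = 1217.13 kWh
Cost = 1217.13 × $0.14 = $170.40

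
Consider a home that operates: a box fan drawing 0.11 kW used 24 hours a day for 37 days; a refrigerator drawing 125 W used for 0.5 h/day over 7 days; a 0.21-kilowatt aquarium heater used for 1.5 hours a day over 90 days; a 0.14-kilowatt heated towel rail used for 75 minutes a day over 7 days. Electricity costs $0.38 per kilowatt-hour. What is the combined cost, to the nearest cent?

box fan: Runtime = 24 h × 37 = 888 h
box fan: 0.11 kW × 888 h = 97.68 kWh
refrigerator: Runtime = 0.5 h/day × 7 days = 3.5 h
refrigerator: 0.125 kW × 3.5 h = 0.4375 kWh
aquarium heater: Runtime = 1.5 h/day × 90 days = 135 h
aquarium heater: 0.21 kW × 135 h = 28.35 kWh
heated towel rail: Runtime = 75 min × 7 = 525 min = 8.75 h
heated towel rail: 0.14 kW × 8.75 h = 1.225 kWh
Total energy = 127.6925 kWh
Cost = 127.6925 × $0.38 = $48.52

$48.52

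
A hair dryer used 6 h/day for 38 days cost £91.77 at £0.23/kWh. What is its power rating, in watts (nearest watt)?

Energy = £91.77 ÷ £0.23/kWh = 399 kWh
Runtime = 6 h/day × 38 days = 228 h
Power = 399 kWh ÷ 228 h = 1.75 kW = 1750 W

1750 W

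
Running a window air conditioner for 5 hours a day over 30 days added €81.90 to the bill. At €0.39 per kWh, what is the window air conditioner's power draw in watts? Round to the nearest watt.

1400 W

Energy = €81.90 ÷ €0.39/kWh = 210 kWh
Runtime = 5 h/day × 30 days = 150 h
Power = 210 kWh ÷ 150 h = 1.4 kW = 1400 W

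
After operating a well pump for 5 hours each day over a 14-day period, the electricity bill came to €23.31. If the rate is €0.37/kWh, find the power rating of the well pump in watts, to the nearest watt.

900 W

Energy = €23.31 ÷ €0.37/kWh = 63 kWh
Runtime = 5 h/day × 14 days = 70 h
Power = 63 kWh ÷ 70 h = 0.9 kW = 900 W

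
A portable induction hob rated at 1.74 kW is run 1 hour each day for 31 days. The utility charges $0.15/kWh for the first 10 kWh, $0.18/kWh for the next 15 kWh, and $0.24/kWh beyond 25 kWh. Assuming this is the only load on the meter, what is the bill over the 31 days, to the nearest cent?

Runtime = 1 h/day × 31 days = 31 h
Energy = 1.74 kW × 31 h = 53.94 kWh
Tier 1 (0–10 kWh): 10 × $0.15 = $1.5
Tier 2 (10–25 kWh): 15 × $0.18 = $2.7
Above 25 kWh: 28.94 × $0.24 = $6.9456
Bill = $11.15

$11.15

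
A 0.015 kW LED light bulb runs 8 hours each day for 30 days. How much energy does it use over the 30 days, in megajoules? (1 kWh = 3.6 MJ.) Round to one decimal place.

13.0 MJ

Runtime = 8 h/day × 30 days = 240 h
Energy = 0.015 kW × 240 h = 3.6 kWh
= 3.6 × 3.6 MJ = 13.0 MJ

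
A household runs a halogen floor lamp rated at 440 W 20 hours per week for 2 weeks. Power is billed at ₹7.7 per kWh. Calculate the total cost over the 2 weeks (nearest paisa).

Runtime = 20 h/week × 2 weeks = 40 h
Energy = 0.44 kW × 40 h = 17.6 kWh
Cost = 17.6 kWh × ₹7.7/kWh = ₹135.52

₹135.52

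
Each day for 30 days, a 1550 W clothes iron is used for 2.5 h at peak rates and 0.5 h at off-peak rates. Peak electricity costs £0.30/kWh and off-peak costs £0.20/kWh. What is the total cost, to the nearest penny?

Peak energy = 1.55 kW × 2.5 h × 30 = 116.25 kWh
Off-peak energy = 1.55 kW × 0.5 h × 30 = 23.25 kWh
Cost = 116.25 × £0.30 + 23.25 × £0.20 = £34.875 + £4.65 = £39.53

£39.53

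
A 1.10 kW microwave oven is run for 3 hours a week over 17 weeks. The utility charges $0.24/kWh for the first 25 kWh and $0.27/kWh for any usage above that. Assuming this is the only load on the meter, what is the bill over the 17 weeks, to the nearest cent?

$14.40

Runtime = 3 h/week × 17 weeks = 51 h
Energy = 1.1 kW × 51 h = 56.1 kWh
Tier 1 (0–25 kWh): 25 × $0.24 = $6
Above 25 kWh: 31.1 × $0.27 = $8.397
Bill = $14.40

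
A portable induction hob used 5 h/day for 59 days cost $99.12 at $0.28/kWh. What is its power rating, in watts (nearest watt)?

1200 W

Energy = $99.12 ÷ $0.28/kWh = 354 kWh
Runtime = 5 h/day × 59 days = 295 h
Power = 354 kWh ÷ 295 h = 1.2 kW = 1200 W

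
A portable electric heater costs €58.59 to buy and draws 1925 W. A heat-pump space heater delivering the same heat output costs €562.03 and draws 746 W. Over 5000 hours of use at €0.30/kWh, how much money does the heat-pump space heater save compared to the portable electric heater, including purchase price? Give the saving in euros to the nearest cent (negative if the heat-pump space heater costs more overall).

portable electric heater: €58.59 + (1925/1000) kW × 5000 h × €0.30 = €58.59 + €2887.5 = €2946.09
heat-pump space heater: €562.03 + (746/1000) kW × 5000 h × €0.30 = €562.03 + €1119 = €1681.03
Saving = €2946.09 − €1681.03 = €1265.06

€1265.06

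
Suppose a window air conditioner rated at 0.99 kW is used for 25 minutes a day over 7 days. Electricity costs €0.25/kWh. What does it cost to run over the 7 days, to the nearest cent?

€0.72

Runtime = 25 min × 7 = 175 min = 2.916666… h
Energy = 0.99 kW × 2.916666… h = 2.8875 kWh
Cost = 2.8875 kWh × €0.25/kWh = €0.72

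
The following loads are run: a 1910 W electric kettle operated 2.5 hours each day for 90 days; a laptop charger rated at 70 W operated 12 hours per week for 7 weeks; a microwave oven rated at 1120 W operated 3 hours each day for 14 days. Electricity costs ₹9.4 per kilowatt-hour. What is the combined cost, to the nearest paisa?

electric kettle: Runtime = 2.5 h/day × 90 days = 225 h
electric kettle: 1.91 kW × 225 h = 429.75 kWh
laptop charger: Runtime = 12 h/week × 7 weeks = 84 h
laptop charger: 0.07 kW × 84 h = 5.88 kWh
microwave oven: Runtime = 3 h/day × 14 days = 42 h
microwave oven: 1.12 kW × 42 h = 47.04 kWh
Total energy = 482.67 kWh
Cost = 482.67 × ₹9.4 = ₹4537.10

₹4537.10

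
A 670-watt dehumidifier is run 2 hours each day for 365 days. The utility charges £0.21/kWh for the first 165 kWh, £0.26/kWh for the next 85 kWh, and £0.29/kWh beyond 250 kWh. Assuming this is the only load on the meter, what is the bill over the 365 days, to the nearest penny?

Runtime = 2 h/day × 365 days = 730 h
Energy = 0.67 kW × 730 h = 489.1 kWh
Tier 1 (0–165 kWh): 165 × £0.21 = £34.65
Tier 2 (165–250 kWh): 85 × £0.26 = £22.1
Above 250 kWh: 239.1 × £0.29 = £69.339
Bill = £126.09

£126.09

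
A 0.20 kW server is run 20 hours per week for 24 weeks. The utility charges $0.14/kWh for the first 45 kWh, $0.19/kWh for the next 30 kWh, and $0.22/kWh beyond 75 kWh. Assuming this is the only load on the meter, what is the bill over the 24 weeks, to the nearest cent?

Runtime = 20 h/week × 24 weeks = 480 h
Energy = 0.2 kW × 480 h = 96 kWh
Tier 1 (0–45 kWh): 45 × $0.14 = $6.3
Tier 2 (45–75 kWh): 30 × $0.19 = $5.7
Above 75 kWh: 21 × $0.22 = $4.62
Bill = $16.62

$16.62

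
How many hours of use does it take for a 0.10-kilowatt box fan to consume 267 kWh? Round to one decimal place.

2670.0 h

Hours = 267 kWh ÷ 0.1 kW = 2670.0 h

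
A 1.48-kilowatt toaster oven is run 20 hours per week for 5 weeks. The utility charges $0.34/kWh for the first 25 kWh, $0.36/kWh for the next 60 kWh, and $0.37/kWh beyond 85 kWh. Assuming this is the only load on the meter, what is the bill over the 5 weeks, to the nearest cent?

Runtime = 20 h/week × 5 weeks = 100 h
Energy = 1.48 kW × 100 h = 148 kWh
Tier 1 (0–25 kWh): 25 × $0.34 = $8.5
Tier 2 (25–85 kWh): 60 × $0.36 = $21.6
Above 85 kWh: 63 × $0.37 = $23.31
Bill = $53.41

$53.41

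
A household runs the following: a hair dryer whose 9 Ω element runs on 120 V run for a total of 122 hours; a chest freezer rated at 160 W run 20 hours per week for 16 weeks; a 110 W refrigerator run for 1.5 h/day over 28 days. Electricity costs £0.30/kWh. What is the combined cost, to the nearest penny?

hair dryer: Power = V²/R = 120²/9 = 1600 W = 1.6 kW
hair dryer: 1.6 kW × 122 h = 195.2 kWh
chest freezer: Runtime = 20 h/week × 16 weeks = 320 h
chest freezer: 0.16 kW × 320 h = 51.2 kWh
refrigerator: Runtime = 1.5 h/day × 28 days = 42 h
refrigerator: 0.11 kW × 42 h = 4.62 kWh
Total energy = 251.02 kWh
Cost = 251.02 × £0.30 = £75.31

£75.31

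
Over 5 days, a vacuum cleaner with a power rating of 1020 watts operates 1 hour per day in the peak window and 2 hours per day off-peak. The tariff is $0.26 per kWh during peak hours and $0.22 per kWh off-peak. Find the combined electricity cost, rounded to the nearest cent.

$3.57

Peak energy = 1.02 kW × 1 h × 5 = 5.1 kWh
Off-peak energy = 1.02 kW × 2 h × 5 = 10.2 kWh
Cost = 5.1 × $0.26 + 10.2 × $0.22 = $1.326 + $2.244 = $3.57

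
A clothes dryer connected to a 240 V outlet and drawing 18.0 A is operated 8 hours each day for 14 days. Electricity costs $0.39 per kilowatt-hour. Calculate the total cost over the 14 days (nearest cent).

Power = 18.0 A × 240 V = 4320 W = 4.32 kW
Runtime = 8 h/day × 14 days = 112 h
Energy = 4.32 kW × 112 h = 483.84 kWh
Cost = 483.84 kWh × $0.39/kWh = $188.70

$188.70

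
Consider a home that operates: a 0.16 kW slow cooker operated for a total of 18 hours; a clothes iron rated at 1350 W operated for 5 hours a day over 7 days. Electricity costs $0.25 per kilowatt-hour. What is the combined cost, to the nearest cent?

$12.53

slow cooker: 0.16 kW × 18 h = 2.88 kWh
clothes iron: Runtime = 5 h/day × 7 days = 35 h
clothes iron: 1.35 kW × 35 h = 47.25 kWh
Total energy = 50.13 kWh
Cost = 50.13 × $0.25 = $12.53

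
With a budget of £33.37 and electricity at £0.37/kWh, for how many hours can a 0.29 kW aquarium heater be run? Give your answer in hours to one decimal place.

Energy available = £33.37 ÷ £0.37/kWh = 90.1892 kWh
Hours = 90.1892 kWh ÷ 0.29 kW = 311.0 h

311.0 h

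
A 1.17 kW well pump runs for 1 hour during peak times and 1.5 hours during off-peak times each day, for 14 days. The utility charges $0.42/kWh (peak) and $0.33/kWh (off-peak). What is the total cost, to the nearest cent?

$14.99

Peak energy = 1.17 kW × 1 h × 14 = 16.38 kWh
Off-peak energy = 1.17 kW × 1.5 h × 14 = 24.57 kWh
Cost = 16.38 × $0.42 + 24.57 × $0.33 = $6.8796 + $8.1081 = $14.99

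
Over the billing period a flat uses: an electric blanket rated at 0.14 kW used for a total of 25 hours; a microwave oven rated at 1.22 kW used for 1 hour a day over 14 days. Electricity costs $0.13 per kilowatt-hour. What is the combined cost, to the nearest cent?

$2.68

electric blanket: 0.14 kW × 25 h = 3.5 kWh
microwave oven: Runtime = 1 h/day × 14 days = 14 h
microwave oven: 1.22 kW × 14 h = 17.08 kWh
Total energy = 20.58 kWh
Cost = 20.58 × $0.13 = $2.68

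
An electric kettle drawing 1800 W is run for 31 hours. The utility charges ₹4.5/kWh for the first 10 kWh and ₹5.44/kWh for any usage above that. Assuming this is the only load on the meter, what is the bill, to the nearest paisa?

₹294.15

Energy = 1.8 kW × 31 h = 55.8 kWh
Tier 1 (0–10 kWh): 10 × ₹4.5 = ₹45
Above 10 kWh: 45.8 × ₹5.44 = ₹249.152
Bill = ₹294.15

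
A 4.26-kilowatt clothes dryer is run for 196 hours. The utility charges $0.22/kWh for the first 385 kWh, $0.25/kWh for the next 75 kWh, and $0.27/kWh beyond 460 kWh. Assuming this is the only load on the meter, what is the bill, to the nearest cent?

Energy = 4.26 kW × 196 h = 834.96 kWh
Tier 1 (0–385 kWh): 385 × $0.22 = $84.7
Tier 2 (385–460 kWh): 75 × $0.25 = $18.75
Above 460 kWh: 374.96 × $0.27 = $101.2392
Bill = $204.69

$204.69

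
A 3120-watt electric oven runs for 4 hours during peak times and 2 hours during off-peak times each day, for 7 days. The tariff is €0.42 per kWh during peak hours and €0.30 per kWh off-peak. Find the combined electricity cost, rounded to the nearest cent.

Peak energy = 3.12 kW × 4 h × 7 = 87.36 kWh
Off-peak energy = 3.12 kW × 2 h × 7 = 43.68 kWh
Cost = 87.36 × €0.42 + 43.68 × €0.30 = €36.6912 + €13.104 = €49.80

€49.80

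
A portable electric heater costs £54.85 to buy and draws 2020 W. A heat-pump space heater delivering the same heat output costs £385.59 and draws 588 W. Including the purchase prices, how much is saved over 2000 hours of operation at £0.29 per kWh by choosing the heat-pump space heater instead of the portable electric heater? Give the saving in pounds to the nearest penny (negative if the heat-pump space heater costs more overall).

portable electric heater: £54.85 + (2020/1000) kW × 2000 h × £0.29 = £54.85 + £1171.6 = £1226.45
heat-pump space heater: £385.59 + (588/1000) kW × 2000 h × £0.29 = £385.59 + £341.04 = £726.63
Saving = £1226.45 − £726.63 = £499.82

£499.82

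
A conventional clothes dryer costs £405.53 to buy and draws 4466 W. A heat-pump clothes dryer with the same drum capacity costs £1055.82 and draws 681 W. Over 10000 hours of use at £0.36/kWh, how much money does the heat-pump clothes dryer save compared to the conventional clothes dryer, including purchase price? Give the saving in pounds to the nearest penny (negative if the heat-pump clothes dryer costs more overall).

conventional clothes dryer: £405.53 + (4466/1000) kW × 10000 h × £0.36 = £405.53 + £16077.6 = £16483.13
heat-pump clothes dryer: £1055.82 + (681/1000) kW × 10000 h × £0.36 = £1055.82 + £2451.6 = £3507.42
Saving = £16483.13 − £3507.42 = £12975.71

£12975.71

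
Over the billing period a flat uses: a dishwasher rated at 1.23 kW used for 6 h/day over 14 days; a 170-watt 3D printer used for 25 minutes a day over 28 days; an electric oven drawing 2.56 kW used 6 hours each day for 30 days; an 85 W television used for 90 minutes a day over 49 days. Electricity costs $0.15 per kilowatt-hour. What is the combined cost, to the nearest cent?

$85.85

dishwasher: Runtime = 6 h/day × 14 days = 84 h
dishwasher: 1.23 kW × 84 h = 103.32 kWh
3D printer: Runtime = 25 min × 28 = 700 min = 11.666666… h
3D printer: 0.17 kW × 11.666666… h = 1.983333… kWh
electric oven: Runtime = 6 h/day × 30 days = 180 h
electric oven: 2.56 kW × 180 h = 460.8 kWh
television: Runtime = 90 min × 49 = 4410 min = 73.5 h
television: 0.085 kW × 73.5 h = 6.2475 kWh
Total energy = 572.350833… kWh
Cost = 572.350833… × $0.15 = $85.85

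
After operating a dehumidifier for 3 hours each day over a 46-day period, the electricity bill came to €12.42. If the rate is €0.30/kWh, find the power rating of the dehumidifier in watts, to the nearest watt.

Energy = €12.42 ÷ €0.30/kWh = 41.4 kWh
Runtime = 3 h/day × 46 days = 138 h
Power = 41.4 kWh ÷ 138 h = 0.3 kW = 300 W

300 W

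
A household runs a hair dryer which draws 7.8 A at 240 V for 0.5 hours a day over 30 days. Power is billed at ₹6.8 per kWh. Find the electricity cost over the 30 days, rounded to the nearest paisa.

Power = 7.8 A × 240 V = 1872 W = 1.872 kW
Runtime = 0.5 h/day × 30 days = 15 h
Energy = 1.872 kW × 15 h = 28.08 kWh
Cost = 28.08 kWh × ₹6.8/kWh = ₹190.94

₹190.94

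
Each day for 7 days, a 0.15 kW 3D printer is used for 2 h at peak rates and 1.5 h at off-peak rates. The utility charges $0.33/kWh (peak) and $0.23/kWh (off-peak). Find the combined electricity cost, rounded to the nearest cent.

$1.06

Peak energy = 0.15 kW × 2 h × 7 = 2.1 kWh
Off-peak energy = 0.15 kW × 1.5 h × 7 = 1.575 kWh
Cost = 2.1 × $0.33 + 1.575 × $0.23 = $0.693 + $0.36225 = $1.06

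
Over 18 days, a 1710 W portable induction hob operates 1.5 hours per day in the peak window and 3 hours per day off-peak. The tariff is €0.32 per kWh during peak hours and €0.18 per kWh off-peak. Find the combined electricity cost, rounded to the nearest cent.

Peak energy = 1.71 kW × 1.5 h × 18 = 46.17 kWh
Off-peak energy = 1.71 kW × 3 h × 18 = 92.34 kWh
Cost = 46.17 × €0.32 + 92.34 × €0.18 = €14.7744 + €16.6212 = €31.40

€31.40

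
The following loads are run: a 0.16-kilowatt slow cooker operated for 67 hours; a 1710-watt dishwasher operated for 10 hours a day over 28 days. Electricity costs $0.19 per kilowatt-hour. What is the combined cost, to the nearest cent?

slow cooker: 0.16 kW × 67 h = 10.72 kWh
dishwasher: Runtime = 10 h/day × 28 days = 280 h
dishwasher: 1.71 kW × 280 h = 478.8 kWh
Total energy = 489.52 kWh
Cost = 489.52 × $0.19 = $93.01

$93.01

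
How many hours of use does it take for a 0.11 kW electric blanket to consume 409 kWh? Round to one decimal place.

3718.2 h

Hours = 409 kWh ÷ 0.11 kW = 3718.2 h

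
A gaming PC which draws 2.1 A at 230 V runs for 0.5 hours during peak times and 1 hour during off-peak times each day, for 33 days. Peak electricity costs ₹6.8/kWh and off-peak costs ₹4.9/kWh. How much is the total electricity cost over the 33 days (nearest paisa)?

₹132.29

Power = 2.1 A × 230 V = 483 W = 0.483 kW
Peak energy = 0.483 kW × 0.5 h × 33 = 7.9695 kWh
Off-peak energy = 0.483 kW × 1 h × 33 = 15.939 kWh
Cost = 7.9695 × ₹6.8 + 15.939 × ₹4.9 = ₹54.1926 + ₹78.1011 = ₹132.29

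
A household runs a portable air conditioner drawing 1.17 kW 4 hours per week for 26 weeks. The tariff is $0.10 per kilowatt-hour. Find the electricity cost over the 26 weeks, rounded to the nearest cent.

$12.17

Runtime = 4 h/week × 26 weeks = 104 h
Energy = 1.17 kW × 104 h = 121.68 kWh
Cost = 121.68 kWh × $0.10/kWh = $12.17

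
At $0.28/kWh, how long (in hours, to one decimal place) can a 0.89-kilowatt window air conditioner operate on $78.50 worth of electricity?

Energy available = $78.50 ÷ $0.28/kWh = 280.3571 kWh
Hours = 280.3571 kWh ÷ 0.89 kW = 315.0 h

315.0 h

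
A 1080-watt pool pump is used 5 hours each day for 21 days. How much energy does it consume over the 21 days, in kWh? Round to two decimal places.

Runtime = 5 h/day × 21 days = 105 h
Energy = 1.08 kW × 105 h = 113.4 kWh

113.40 kWh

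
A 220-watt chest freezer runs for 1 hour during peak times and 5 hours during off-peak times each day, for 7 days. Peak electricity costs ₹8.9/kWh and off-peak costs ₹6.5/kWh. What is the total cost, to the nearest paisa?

Peak energy = 0.22 kW × 1 h × 7 = 1.54 kWh
Off-peak energy = 0.22 kW × 5 h × 7 = 7.7 kWh
Cost = 1.54 × ₹8.9 + 7.7 × ₹6.5 = ₹13.706 + ₹50.05 = ₹63.76

₹63.76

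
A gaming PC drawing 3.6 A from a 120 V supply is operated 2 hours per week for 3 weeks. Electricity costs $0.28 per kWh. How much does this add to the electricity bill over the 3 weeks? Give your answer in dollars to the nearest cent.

$0.73

Power = 3.6 A × 120 V = 432 W = 0.432 kW
Runtime = 2 h/week × 3 weeks = 6 h
Energy = 0.432 kW × 6 h = 2.592 kWh
Cost = 2.592 kWh × $0.28/kWh = $0.73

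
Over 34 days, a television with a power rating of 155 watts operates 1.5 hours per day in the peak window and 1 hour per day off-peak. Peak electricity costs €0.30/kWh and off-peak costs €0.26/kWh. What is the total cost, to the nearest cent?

€3.74

Peak energy = 0.155 kW × 1.5 h × 34 = 7.905 kWh
Off-peak energy = 0.155 kW × 1 h × 34 = 5.27 kWh
Cost = 7.905 × €0.30 + 5.27 × €0.26 = €2.3715 + €1.3702 = €3.74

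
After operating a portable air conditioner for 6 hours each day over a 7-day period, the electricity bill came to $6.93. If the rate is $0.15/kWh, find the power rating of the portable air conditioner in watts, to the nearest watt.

Energy = $6.93 ÷ $0.15/kWh = 46.2 kWh
Runtime = 6 h/day × 7 days = 42 h
Power = 46.2 kWh ÷ 42 h = 1.1 kW = 1100 W

1100 W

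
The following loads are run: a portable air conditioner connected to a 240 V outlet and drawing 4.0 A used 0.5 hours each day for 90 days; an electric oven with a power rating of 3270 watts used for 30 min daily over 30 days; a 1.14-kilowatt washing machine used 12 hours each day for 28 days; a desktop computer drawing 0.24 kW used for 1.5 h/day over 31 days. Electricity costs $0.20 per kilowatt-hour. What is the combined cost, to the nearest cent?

portable air conditioner: Power = 4.0 A × 240 V = 960 W = 0.96 kW
portable air conditioner: Runtime = 0.5 h/day × 90 days = 45 h
portable air conditioner: 0.96 kW × 45 h = 43.2 kWh
electric oven: Runtime = 30 min × 30 = 900 min = 15 h
electric oven: 3.27 kW × 15 h = 49.05 kWh
washing machine: Runtime = 12 h/day × 28 days = 336 h
washing machine: 1.14 kW × 336 h = 383.04 kWh
desktop computer: Runtime = 1.5 h/day × 31 days = 46.5 h
desktop computer: 0.24 kW × 46.5 h = 11.16 kWh
Total energy = 486.45 kWh
Cost = 486.45 × $0.20 = $97.29

$97.29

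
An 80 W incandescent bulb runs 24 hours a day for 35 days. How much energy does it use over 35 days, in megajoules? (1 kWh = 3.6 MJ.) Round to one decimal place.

Runtime = 24 h × 35 = 840 h
Energy = 0.08 kW × 840 h = 67.2 kWh
= 67.2 × 3.6 MJ = 241.9 MJ

241.9 MJ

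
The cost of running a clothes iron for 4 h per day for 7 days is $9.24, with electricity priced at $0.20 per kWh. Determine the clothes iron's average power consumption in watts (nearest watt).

Energy = $9.24 ÷ $0.20/kWh = 46.2 kWh
Runtime = 4 h/day × 7 days = 28 h
Power = 46.2 kWh ÷ 28 h = 1.65 kW = 1650 W

1650 W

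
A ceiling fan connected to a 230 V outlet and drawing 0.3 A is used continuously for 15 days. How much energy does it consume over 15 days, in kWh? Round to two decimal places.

Power = 0.3 A × 230 V = 69 W = 0.069 kW
Runtime = 24 h × 15 = 360 h
Energy = 0.069 kW × 360 h = 24.84 kWh

24.84 kWh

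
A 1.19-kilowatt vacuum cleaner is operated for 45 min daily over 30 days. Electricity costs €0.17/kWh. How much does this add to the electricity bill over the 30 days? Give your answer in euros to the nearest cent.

€4.55

Runtime = 45 min × 30 = 1350 min = 22.5 h
Energy = 1.19 kW × 22.5 h = 26.775 kWh
Cost = 26.775 kWh × €0.17/kWh = €4.55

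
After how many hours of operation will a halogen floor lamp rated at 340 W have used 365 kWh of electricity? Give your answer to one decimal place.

1073.5 h

Hours = 365 kWh ÷ 0.34 kW = 1073.5 h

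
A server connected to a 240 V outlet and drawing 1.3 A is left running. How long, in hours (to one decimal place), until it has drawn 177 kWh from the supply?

567.3 h

Power = 1.3 A × 240 V = 312 W = 0.312 kW
Hours = 177 kWh ÷ 0.312 kW = 567.3 h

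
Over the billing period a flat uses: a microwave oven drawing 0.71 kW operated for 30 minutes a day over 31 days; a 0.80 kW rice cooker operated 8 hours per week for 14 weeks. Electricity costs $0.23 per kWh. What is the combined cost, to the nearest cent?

microwave oven: Runtime = 30 min × 31 = 930 min = 15.5 h
microwave oven: 0.71 kW × 15.5 h = 11.005 kWh
rice cooker: Runtime = 8 h/week × 14 weeks = 112 h
rice cooker: 0.8 kW × 112 h = 89.6 kWh
Total energy = 100.605 kWh
Cost = 100.605 × $0.23 = $23.14

$23.14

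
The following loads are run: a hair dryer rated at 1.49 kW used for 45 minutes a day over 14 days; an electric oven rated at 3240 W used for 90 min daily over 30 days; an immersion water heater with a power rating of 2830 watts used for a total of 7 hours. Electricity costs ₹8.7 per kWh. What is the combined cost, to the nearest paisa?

₹1576.92

hair dryer: Runtime = 45 min × 14 = 630 min = 10.5 h
hair dryer: 1.49 kW × 10.5 h = 15.645 kWh
electric oven: Runtime = 90 min × 30 = 2700 min = 45 h
electric oven: 3.24 kW × 45 h = 145.8 kWh
immersion water heater: 2.83 kW × 7 h = 19.81 kWh
Total energy = 181.255 kWh
Cost = 181.255 × ₹8.7 = ₹1576.92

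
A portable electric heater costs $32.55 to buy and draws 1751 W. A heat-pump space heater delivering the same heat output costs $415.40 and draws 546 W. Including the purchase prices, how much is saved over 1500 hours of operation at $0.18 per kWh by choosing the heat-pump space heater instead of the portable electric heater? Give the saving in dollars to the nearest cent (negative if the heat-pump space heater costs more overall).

-$57.50

portable electric heater: $32.55 + (1751/1000) kW × 1500 h × $0.18 = $32.55 + $472.77 = $505.32
heat-pump space heater: $415.40 + (546/1000) kW × 1500 h × $0.18 = $415.40 + $147.42 = $562.82
Saving = $505.32 − $562.82 = −$57.5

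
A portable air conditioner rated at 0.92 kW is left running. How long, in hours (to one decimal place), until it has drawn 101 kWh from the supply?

Hours = 101 kWh ÷ 0.92 kW = 109.8 h

109.8 h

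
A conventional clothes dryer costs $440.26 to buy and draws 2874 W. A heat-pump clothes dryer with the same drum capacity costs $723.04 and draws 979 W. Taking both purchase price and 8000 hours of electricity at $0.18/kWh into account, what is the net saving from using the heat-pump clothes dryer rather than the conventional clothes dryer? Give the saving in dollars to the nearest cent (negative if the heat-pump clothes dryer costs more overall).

$2446.02

conventional clothes dryer: $440.26 + (2874/1000) kW × 8000 h × $0.18 = $440.26 + $4138.56 = $4578.82
heat-pump clothes dryer: $723.04 + (979/1000) kW × 8000 h × $0.18 = $723.04 + $1409.76 = $2132.8
Saving = $4578.82 − $2132.8 = $2446.02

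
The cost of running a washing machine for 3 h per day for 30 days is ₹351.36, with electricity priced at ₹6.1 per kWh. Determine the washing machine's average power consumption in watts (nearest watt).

640 W

Energy = ₹351.36 ÷ ₹6.1/kWh = 57.6 kWh
Runtime = 3 h/day × 30 days = 90 h
Power = 57.6 kWh ÷ 90 h = 0.64 kW = 640 W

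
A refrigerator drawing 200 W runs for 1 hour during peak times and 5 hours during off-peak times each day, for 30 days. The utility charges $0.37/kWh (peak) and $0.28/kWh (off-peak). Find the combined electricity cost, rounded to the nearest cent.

$10.62

Peak energy = 0.2 kW × 1 h × 30 = 6 kWh
Off-peak energy = 0.2 kW × 5 h × 30 = 30 kWh
Cost = 6 × $0.37 + 30 × $0.28 = $2.22 + $8.4 = $10.62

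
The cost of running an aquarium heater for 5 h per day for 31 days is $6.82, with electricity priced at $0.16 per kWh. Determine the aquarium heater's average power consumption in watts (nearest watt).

Energy = $6.82 ÷ $0.16/kWh = 42.625 kWh
Runtime = 5 h/day × 31 days = 155 h
Power = 42.625 kWh ÷ 155 h = 0.275 kW = 275 W

275 W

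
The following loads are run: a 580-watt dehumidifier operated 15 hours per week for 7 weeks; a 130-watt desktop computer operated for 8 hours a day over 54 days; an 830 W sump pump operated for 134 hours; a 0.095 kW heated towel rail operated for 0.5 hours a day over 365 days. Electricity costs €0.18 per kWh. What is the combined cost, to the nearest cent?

€44.21

dehumidifier: Runtime = 15 h/week × 7 weeks = 105 h
dehumidifier: 0.58 kW × 105 h = 60.9 kWh
desktop computer: Runtime = 8 h/day × 54 days = 432 h
desktop computer: 0.13 kW × 432 h = 56.16 kWh
sump pump: 0.83 kW × 134 h = 111.22 kWh
heated towel rail: Runtime = 0.5 h/day × 365 days = 182.5 h
heated towel rail: 0.095 kW × 182.5 h = 17.3375 kWh
Total energy = 245.6175 kWh
Cost = 245.6175 × €0.18 = €44.21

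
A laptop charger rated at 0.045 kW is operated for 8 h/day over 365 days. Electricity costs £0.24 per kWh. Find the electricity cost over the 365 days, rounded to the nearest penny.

Runtime = 8 h/day × 365 days = 2920 h
Energy = 0.045 kW × 2920 h = 131.4 kWh
Cost = 131.4 kWh × £0.24/kWh = £31.54

£31.54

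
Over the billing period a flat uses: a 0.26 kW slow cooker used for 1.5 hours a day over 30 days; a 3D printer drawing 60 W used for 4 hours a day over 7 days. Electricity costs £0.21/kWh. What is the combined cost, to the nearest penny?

£2.81

slow cooker: Runtime = 1.5 h/day × 30 days = 45 h
slow cooker: 0.26 kW × 45 h = 11.7 kWh
3D printer: Runtime = 4 h/day × 7 days = 28 h
3D printer: 0.06 kW × 28 h = 1.68 kWh
Total energy = 13.38 kWh
Cost = 13.38 × £0.21 = £2.81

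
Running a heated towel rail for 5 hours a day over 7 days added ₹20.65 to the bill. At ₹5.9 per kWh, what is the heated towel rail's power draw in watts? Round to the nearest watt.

100 W

Energy = ₹20.65 ÷ ₹5.9/kWh = 3.5 kWh
Runtime = 5 h/day × 7 days = 35 h
Power = 3.5 kWh ÷ 35 h = 0.1 kW = 100 W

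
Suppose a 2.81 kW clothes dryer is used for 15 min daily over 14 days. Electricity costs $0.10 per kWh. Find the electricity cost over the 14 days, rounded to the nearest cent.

Runtime = 15 min × 14 = 210 min = 3.5 h
Energy = 2.81 kW × 3.5 h = 9.835 kWh
Cost = 9.835 kWh × $0.10/kWh = $0.98

$0.98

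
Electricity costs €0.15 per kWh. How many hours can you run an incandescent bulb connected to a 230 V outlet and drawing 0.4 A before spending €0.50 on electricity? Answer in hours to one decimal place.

36.2 h

Power = 0.4 A × 230 V = 92 W = 0.092 kW
Energy available = €0.50 ÷ €0.15/kWh = 3.3333 kWh
Hours = 3.3333 kWh ÷ 0.092 kW = 36.2 h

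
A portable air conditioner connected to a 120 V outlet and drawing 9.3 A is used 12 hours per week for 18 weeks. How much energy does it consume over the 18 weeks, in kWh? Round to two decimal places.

Power = 9.3 A × 120 V = 1116 W = 1.116 kW
Runtime = 12 h/week × 18 weeks = 216 h
Energy = 1.116 kW × 216 h = 241.056 kWh ≈ 241.06 kWh

241.06 kWh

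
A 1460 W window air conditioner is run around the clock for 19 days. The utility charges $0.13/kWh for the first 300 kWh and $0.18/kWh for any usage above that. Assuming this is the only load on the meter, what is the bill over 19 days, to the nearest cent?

$104.84

Runtime = 24 h × 19 = 456 h
Energy = 1.46 kW × 456 h = 665.76 kWh
Tier 1 (0–300 kWh): 300 × $0.13 = $39
Above 300 kWh: 365.76 × $0.18 = $65.8368
Bill = $104.84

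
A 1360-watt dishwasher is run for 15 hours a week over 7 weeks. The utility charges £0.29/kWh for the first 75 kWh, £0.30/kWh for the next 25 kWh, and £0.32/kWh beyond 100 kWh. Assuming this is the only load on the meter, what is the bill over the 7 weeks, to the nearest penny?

Runtime = 15 h/week × 7 weeks = 105 h
Energy = 1.36 kW × 105 h = 142.8 kWh
Tier 1 (0–75 kWh): 75 × £0.29 = £21.75
Tier 2 (75–100 kWh): 25 × £0.30 = £7.5
Above 100 kWh: 42.8 × £0.32 = £13.696
Bill = £42.95

£42.95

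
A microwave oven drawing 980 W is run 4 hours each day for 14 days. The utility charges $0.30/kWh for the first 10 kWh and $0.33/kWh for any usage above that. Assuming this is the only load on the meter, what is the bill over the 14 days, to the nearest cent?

$17.81

Runtime = 4 h/day × 14 days = 56 h
Energy = 0.98 kW × 56 h = 54.88 kWh
Tier 1 (0–10 kWh): 10 × $0.30 = $3
Above 10 kWh: 44.88 × $0.33 = $14.8104
Bill = $17.81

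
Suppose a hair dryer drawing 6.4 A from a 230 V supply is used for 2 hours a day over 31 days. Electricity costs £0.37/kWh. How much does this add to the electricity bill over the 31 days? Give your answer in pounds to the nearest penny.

£33.77

Power = 6.4 A × 230 V = 1472 W = 1.472 kW
Runtime = 2 h/day × 31 days = 62 h
Energy = 1.472 kW × 62 h = 91.264 kWh
Cost = 91.264 kWh × £0.37/kWh = £33.77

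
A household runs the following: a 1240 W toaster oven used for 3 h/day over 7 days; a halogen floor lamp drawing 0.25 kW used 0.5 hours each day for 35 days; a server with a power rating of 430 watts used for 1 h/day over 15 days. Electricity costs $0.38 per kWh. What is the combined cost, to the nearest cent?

toaster oven: Runtime = 3 h/day × 7 days = 21 h
toaster oven: 1.24 kW × 21 h = 26.04 kWh
halogen floor lamp: Runtime = 0.5 h/day × 35 days = 17.5 h
halogen floor lamp: 0.25 kW × 17.5 h = 4.375 kWh
server: Runtime = 1 h/day × 15 days = 15 h
server: 0.43 kW × 15 h = 6.45 kWh
Total energy = 36.865 kWh
Cost = 36.865 × $0.38 = $14.01

$14.01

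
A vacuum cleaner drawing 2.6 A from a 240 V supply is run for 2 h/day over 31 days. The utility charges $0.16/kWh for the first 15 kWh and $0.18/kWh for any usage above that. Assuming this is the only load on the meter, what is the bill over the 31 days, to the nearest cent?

Power = 2.6 A × 240 V = 624 W = 0.624 kW
Runtime = 2 h/day × 31 days = 62 h
Energy = 0.624 kW × 62 h = 38.688 kWh
Tier 1 (0–15 kWh): 15 × $0.16 = $2.4
Above 15 kWh: 23.688 × $0.18 = $4.26384
Bill = $6.66

$6.66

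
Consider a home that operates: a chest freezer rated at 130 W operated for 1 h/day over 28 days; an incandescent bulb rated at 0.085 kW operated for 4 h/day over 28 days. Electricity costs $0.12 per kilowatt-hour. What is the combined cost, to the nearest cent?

chest freezer: Runtime = 1 h/day × 28 days = 28 h
chest freezer: 0.13 kW × 28 h = 3.64 kWh
incandescent bulb: Runtime = 4 h/day × 28 days = 112 h
incandescent bulb: 0.085 kW × 112 h = 9.52 kWh
Total energy = 13.16 kWh
Cost = 13.16 × $0.12 = $1.58

$1.58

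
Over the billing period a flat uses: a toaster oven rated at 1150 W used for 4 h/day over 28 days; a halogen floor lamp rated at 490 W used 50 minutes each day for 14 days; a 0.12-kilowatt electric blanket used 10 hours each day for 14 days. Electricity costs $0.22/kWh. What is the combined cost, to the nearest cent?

$33.29

toaster oven: Runtime = 4 h/day × 28 days = 112 h
toaster oven: 1.15 kW × 112 h = 128.8 kWh
halogen floor lamp: Runtime = 50 min × 14 = 700 min = 11.666666… h
halogen floor lamp: 0.49 kW × 11.666666… h = 5.716666… kWh
electric blanket: Runtime = 10 h/day × 14 days = 140 h
electric blanket: 0.12 kW × 140 h = 16.8 kWh
Total energy = 151.316666… kWh
Cost = 151.316666… × $0.22 = $33.29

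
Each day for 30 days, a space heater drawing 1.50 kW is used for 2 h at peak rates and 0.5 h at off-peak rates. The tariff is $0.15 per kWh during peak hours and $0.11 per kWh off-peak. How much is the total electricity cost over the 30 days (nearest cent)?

Peak energy = 1.5 kW × 2 h × 30 = 90 kWh
Off-peak energy = 1.5 kW × 0.5 h × 30 = 22.5 kWh
Cost = 90 × $0.15 + 22.5 × $0.11 = $13.5 + $2.475 = $15.98

$15.98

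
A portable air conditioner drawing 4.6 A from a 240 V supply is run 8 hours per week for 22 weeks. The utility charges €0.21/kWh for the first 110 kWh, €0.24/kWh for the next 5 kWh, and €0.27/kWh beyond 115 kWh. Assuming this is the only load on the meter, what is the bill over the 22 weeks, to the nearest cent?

Power = 4.6 A × 240 V = 1104 W = 1.104 kW
Runtime = 8 h/week × 22 weeks = 176 h
Energy = 1.104 kW × 176 h = 194.304 kWh
Tier 1 (0–110 kWh): 110 × €0.21 = €23.1
Tier 2 (110–115 kWh): 5 × €0.24 = €1.2
Above 115 kWh: 79.304 × €0.27 = €21.41208
Bill = €45.71

€45.71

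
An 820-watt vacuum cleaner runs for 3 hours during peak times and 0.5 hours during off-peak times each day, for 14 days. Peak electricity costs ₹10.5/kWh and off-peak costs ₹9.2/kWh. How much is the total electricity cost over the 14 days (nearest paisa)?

Peak energy = 0.82 kW × 3 h × 14 = 34.44 kWh
Off-peak energy = 0.82 kW × 0.5 h × 14 = 5.74 kWh
Cost = 34.44 × ₹10.5 + 5.74 × ₹9.2 = ₹361.62 + ₹52.808 = ₹414.43

₹414.43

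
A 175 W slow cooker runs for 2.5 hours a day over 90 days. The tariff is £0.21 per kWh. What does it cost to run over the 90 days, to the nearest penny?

Runtime = 2.5 h/day × 90 days = 225 h
Energy = 0.175 kW × 225 h = 39.375 kWh
Cost = 39.375 kWh × £0.21/kWh = £8.27

£8.27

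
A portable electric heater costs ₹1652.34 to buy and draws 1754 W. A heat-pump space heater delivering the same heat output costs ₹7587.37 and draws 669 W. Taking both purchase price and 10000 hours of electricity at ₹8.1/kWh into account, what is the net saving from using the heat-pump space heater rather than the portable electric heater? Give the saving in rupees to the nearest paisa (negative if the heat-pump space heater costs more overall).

₹81949.97

portable electric heater: ₹1652.34 + (1754/1000) kW × 10000 h × ₹8.1 = ₹1652.34 + ₹142074 = ₹143726.34
heat-pump space heater: ₹7587.37 + (669/1000) kW × 10000 h × ₹8.1 = ₹7587.37 + ₹54189 = ₹61776.37
Saving = ₹143726.34 − ₹61776.37 = ₹81949.97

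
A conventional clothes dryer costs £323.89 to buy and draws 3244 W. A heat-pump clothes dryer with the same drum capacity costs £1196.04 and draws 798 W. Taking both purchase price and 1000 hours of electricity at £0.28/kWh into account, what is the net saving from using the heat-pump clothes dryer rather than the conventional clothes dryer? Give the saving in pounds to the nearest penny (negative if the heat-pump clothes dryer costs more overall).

conventional clothes dryer: £323.89 + (3244/1000) kW × 1000 h × £0.28 = £323.89 + £908.32 = £1232.21
heat-pump clothes dryer: £1196.04 + (798/1000) kW × 1000 h × £0.28 = £1196.04 + £223.44 = £1419.48
Saving = £1232.21 − £1419.48 = −£187.27

-£187.27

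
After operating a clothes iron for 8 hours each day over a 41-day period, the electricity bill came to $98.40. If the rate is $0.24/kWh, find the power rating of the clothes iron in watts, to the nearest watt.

Energy = $98.40 ÷ $0.24/kWh = 410 kWh
Runtime = 8 h/day × 41 days = 328 h
Power = 410 kWh ÷ 328 h = 1.25 kW = 1250 W

1250 W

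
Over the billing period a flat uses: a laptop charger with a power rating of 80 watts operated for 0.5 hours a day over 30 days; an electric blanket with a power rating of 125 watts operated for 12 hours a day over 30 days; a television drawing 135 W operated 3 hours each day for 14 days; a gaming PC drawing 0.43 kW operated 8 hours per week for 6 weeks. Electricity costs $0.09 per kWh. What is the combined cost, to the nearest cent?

$6.53

laptop charger: Runtime = 0.5 h/day × 30 days = 15 h
laptop charger: 0.08 kW × 15 h = 1.2 kWh
electric blanket: Runtime = 12 h/day × 30 days = 360 h
electric blanket: 0.125 kW × 360 h = 45 kWh
television: Runtime = 3 h/day × 14 days = 42 h
television: 0.135 kW × 42 h = 5.67 kWh
gaming PC: Runtime = 8 h/week × 6 weeks = 48 h
gaming PC: 0.43 kW × 48 h = 20.64 kWh
Total energy = 72.51 kWh
Cost = 72.51 × $0.09 = $6.53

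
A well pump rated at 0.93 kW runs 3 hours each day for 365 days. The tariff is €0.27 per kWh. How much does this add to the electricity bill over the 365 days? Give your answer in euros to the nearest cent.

€274.95

Runtime = 3 h/day × 365 days = 1095 h
Energy = 0.93 kW × 1095 h = 1018.35 kWh
Cost = 1018.35 kWh × €0.27/kWh = €274.95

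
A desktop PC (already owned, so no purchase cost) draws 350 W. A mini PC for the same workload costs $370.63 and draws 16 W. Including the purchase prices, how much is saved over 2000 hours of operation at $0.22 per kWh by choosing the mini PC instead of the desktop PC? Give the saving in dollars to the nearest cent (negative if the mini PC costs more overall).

-$223.67

desktop PC: $0.00 + (350/1000) kW × 2000 h × $0.22 = $0.00 + $154 = $154
mini PC: $370.63 + (16/1000) kW × 2000 h × $0.22 = $370.63 + $7.04 = $377.67
Saving = $154 − $377.67 = −$223.67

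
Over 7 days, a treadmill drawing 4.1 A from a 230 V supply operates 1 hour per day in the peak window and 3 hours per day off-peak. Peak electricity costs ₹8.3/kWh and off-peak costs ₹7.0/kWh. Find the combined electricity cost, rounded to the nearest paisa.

Power = 4.1 A × 230 V = 943 W = 0.943 kW
Peak energy = 0.943 kW × 1 h × 7 = 6.601 kWh
Off-peak energy = 0.943 kW × 3 h × 7 = 19.803 kWh
Cost = 6.601 × ₹8.3 + 19.803 × ₹7.0 = ₹54.7883 + ₹138.621 = ₹193.41

₹193.41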